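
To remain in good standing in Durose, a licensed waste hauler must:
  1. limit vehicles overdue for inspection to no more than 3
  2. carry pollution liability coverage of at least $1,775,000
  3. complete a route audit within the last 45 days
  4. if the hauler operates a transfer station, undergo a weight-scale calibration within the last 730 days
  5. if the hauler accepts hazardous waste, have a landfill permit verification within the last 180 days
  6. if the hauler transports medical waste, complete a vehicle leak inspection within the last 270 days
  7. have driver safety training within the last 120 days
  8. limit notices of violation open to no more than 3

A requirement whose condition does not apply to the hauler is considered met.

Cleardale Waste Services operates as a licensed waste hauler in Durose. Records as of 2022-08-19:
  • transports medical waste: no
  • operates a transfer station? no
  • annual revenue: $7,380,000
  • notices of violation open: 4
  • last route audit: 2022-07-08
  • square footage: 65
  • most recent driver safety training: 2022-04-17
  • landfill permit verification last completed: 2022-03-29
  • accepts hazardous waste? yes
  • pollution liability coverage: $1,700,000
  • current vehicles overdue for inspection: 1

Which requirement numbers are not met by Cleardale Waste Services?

1. vehicles overdue for inspection 1 ≤ 3 → met
2. pollution liability coverage $1,700,000 < $1,775,000 → not met
3. route audit 42 days ago vs limit 45 → met
4. condition 'operates a transfer station' does not hold → requirement n/a → met
5. condition 'accepts hazardous waste' holds; landfill permit verification 143 days ago vs limit 180 → met
6. condition 'transports medical waste' does not hold → requirement n/a → met
7. driver safety training 124 days ago vs limit 120 → not met
8. notices of violation open 4 > 3 → not met
Not met: 2, 7, 8

2, 7, 8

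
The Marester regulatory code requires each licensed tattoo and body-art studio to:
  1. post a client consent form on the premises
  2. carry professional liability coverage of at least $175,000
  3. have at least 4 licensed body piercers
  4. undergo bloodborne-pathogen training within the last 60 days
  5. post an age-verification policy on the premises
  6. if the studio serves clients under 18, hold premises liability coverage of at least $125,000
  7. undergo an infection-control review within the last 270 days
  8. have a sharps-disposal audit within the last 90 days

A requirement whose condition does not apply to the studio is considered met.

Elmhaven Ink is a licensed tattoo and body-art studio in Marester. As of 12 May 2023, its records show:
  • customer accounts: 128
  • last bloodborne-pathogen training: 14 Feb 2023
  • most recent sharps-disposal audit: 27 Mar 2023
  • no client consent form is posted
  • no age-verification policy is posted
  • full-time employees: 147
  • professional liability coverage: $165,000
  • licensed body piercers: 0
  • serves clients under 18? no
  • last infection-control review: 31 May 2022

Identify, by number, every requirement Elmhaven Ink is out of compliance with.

1. client consent form absent → not met
2. professional liability coverage $165,000 < $175,000 → not met
3. licensed body piercers 0 < 4 → not met
4. bloodborne-pathogen training 87 days ago vs limit 60 → not met
5. age-verification policy absent → not met
6. condition 'serves clients under 18' does not hold → requirement n/a → met
7. infection-control review 346 days ago vs limit 270 → not met
8. sharps-disposal audit 46 days ago vs limit 90 → met
Not met: 1, 2, 3, 4, 5, 7

1, 2, 3, 4, 5, 7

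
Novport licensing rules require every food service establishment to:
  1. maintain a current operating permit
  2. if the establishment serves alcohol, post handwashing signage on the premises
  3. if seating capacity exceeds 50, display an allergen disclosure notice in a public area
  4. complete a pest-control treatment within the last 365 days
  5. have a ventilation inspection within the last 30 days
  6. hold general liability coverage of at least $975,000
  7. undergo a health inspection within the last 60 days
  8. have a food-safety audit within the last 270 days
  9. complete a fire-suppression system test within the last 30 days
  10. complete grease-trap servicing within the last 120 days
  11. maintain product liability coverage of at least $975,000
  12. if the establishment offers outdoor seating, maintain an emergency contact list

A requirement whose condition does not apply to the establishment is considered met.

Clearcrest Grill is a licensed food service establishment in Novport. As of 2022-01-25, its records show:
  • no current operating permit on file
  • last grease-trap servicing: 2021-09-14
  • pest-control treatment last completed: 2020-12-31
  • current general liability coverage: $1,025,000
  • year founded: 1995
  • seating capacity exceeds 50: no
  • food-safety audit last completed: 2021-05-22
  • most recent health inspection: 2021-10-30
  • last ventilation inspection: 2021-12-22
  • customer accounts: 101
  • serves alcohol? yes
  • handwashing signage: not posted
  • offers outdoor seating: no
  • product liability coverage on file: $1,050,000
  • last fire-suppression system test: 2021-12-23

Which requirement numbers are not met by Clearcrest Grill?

1, 2, 4, 5, 7, 9, 10

1. current operating permit absent → not met
2. condition 'serves alcohol' holds; handwashing signage absent → not met
3. condition 'seating capacity exceeds 50' does not hold → requirement n/a → met
4. pest-control treatment 390 days ago vs limit 365 → not met
5. ventilation inspection 34 days ago vs limit 30 → not met
6. general liability coverage $1,025,000 ≥ $975,000 → met
7. health inspection 87 days ago vs limit 60 → not met
8. food-safety audit 248 days ago vs limit 270 → met
9. fire-suppression system test 33 days ago vs limit 30 → not met
10. grease-trap servicing 133 days ago vs limit 120 → not met
11. product liability coverage $1,050,000 ≥ $975,000 → met
12. condition 'offers outdoor seating' does not hold → requirement n/a → met
Not met: 1, 2, 4, 5, 7, 9, 10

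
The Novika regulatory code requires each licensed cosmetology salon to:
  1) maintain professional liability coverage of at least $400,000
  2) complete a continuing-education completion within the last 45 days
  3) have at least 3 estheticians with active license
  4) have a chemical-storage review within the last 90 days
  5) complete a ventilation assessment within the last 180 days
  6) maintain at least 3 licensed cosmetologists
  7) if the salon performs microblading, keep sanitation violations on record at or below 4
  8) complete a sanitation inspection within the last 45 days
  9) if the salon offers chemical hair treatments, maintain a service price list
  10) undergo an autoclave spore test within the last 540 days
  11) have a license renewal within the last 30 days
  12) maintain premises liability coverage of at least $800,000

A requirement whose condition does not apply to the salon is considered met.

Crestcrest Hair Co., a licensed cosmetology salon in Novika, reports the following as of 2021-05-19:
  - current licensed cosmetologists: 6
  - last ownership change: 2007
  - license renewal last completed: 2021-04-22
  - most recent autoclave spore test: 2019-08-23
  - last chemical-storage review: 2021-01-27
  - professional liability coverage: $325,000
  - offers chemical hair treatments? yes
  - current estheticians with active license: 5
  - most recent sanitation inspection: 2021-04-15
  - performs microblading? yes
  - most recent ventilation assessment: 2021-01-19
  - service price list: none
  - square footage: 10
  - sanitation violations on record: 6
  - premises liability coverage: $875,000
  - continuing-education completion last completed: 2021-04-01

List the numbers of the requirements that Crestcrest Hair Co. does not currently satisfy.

1. professional liability coverage $325,000 < $400,000 → not met
2. continuing-education completion 48 days ago vs limit 45 → not met
3. estheticians with active license 5 ≥ 3 → met
4. chemical-storage review 112 days ago vs limit 90 → not met
5. ventilation assessment 120 days ago vs limit 180 → met
6. licensed cosmetologists 6 ≥ 3 → met
7. condition 'performs microblading' holds; sanitation violations on record 6 > 4 → not met
8. sanitation inspection 34 days ago vs limit 45 → met
9. condition 'offers chemical hair treatments' holds; service price list absent → not met
10. autoclave spore test 635 days ago vs limit 540 → not met
11. license renewal 27 days ago vs limit 30 → met
12. premises liability coverage $875,000 ≥ $800,000 → met
Not met: 1, 2, 4, 7, 9, 10

1, 2, 4, 7, 9, 10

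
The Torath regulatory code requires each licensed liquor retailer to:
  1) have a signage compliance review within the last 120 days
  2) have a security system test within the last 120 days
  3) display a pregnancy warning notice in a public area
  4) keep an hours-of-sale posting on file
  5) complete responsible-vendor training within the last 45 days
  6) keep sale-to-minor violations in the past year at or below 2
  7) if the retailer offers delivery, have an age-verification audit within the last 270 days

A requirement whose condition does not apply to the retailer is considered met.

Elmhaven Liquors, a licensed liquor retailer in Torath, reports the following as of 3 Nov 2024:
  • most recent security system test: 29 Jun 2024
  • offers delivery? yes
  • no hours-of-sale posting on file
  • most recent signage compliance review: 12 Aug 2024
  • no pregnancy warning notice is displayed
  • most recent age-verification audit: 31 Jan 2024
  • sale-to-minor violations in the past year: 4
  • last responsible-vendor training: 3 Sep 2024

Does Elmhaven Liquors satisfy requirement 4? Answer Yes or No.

4. hours-of-sale posting absent → not met

No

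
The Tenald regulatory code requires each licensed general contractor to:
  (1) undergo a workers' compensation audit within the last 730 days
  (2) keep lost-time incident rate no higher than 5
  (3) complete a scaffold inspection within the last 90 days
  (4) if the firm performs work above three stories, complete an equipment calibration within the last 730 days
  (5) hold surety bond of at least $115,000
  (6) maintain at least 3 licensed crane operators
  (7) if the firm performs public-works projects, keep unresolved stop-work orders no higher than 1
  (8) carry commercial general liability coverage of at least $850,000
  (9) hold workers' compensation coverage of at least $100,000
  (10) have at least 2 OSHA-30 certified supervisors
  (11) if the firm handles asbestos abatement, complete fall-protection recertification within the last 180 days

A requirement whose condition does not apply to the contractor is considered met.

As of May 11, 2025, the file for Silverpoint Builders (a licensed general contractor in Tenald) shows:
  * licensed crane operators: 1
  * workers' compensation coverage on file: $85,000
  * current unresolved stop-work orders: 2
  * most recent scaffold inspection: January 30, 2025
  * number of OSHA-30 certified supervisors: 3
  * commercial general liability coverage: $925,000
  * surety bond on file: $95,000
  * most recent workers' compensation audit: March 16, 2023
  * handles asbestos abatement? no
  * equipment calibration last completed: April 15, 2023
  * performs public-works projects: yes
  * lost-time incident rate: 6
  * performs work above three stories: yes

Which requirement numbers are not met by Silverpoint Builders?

1, 2, 3, 4, 5, 6, 7, 9

1. workers' compensation audit 787 days ago vs limit 730 → not met
2. lost-time incident rate 6 > 5 → not met
3. scaffold inspection 101 days ago vs limit 90 → not met
4. condition 'performs work above three stories' holds; equipment calibration 757 days ago vs limit 730 → not met
5. surety bond $95,000 < $115,000 → not met
6. licensed crane operators 1 < 3 → not met
7. condition 'performs public-works projects' holds; unresolved stop-work orders 2 > 1 → not met
8. commercial general liability coverage $925,000 ≥ $850,000 → met
9. workers' compensation coverage $85,000 < $100,000 → not met
10. OSHA-30 certified supervisors 3 ≥ 2 → met
11. condition 'handles asbestos abatement' does not hold → requirement n/a → met
Not met: 1, 2, 3, 4, 5, 6, 7, 9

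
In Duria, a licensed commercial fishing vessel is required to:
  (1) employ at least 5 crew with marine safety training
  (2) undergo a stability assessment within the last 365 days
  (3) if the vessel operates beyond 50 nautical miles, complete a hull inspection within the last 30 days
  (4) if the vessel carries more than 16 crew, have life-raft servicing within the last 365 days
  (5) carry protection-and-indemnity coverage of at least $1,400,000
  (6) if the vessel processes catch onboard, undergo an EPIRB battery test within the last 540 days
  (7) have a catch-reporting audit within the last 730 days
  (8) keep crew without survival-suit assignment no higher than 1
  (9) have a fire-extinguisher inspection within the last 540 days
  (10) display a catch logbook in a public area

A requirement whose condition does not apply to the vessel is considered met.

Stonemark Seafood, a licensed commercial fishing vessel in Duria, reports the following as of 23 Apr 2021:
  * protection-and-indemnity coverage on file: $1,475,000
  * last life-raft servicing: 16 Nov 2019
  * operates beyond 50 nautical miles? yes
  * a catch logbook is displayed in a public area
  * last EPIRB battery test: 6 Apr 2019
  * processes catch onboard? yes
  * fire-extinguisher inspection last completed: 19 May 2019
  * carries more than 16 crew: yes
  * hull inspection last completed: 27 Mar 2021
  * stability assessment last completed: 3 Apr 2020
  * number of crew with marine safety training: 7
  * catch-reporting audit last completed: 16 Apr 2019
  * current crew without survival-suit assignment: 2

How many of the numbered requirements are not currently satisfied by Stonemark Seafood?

6

1. crew with marine safety training 7 ≥ 5 → met
2. stability assessment 385 days ago vs limit 365 → not met
3. condition 'operates beyond 50 nautical miles' holds; hull inspection 27 days ago vs limit 30 → met
4. condition 'carries more than 16 crew' holds; life-raft servicing 524 days ago vs limit 365 → not met
5. protection-and-indemnity coverage $1,475,000 ≥ $1,400,000 → met
6. condition 'processes catch onboard' holds; EPIRB battery test 748 days ago vs limit 540 → not met
7. catch-reporting audit 738 days ago vs limit 730 → not met
8. crew without survival-suit assignment 2 > 1 → not met
9. fire-extinguisher inspection 705 days ago vs limit 540 → not met
10. catch logbook present → met
Not met: 6 of 10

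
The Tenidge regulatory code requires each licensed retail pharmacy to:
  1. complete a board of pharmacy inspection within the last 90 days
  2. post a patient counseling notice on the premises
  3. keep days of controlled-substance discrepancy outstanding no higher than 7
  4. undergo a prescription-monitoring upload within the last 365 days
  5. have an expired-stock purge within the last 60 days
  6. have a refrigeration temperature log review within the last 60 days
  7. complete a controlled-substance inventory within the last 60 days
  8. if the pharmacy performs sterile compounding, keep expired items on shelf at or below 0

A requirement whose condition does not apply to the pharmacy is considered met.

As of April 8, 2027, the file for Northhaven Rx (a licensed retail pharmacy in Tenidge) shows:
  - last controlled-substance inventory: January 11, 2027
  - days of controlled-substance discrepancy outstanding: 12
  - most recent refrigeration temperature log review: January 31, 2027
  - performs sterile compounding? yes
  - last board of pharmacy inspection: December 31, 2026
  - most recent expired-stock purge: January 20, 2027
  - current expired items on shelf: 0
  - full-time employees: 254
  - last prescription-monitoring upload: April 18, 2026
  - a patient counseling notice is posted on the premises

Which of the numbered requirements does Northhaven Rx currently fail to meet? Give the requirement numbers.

1. board of pharmacy inspection 98 days ago vs limit 90 → not met
2. patient counseling notice present → met
3. days of controlled-substance discrepancy outstanding 12 > 7 → not met
4. prescription-monitoring upload 355 days ago vs limit 365 → met
5. expired-stock purge 78 days ago vs limit 60 → not met
6. refrigeration temperature log review 67 days ago vs limit 60 → not met
7. controlled-substance inventory 87 days ago vs limit 60 → not met
8. condition 'performs sterile compounding' holds; expired items on shelf 0 ≤ 0 → met
Not met: 1, 3, 5, 6, 7

1, 3, 5, 6, 7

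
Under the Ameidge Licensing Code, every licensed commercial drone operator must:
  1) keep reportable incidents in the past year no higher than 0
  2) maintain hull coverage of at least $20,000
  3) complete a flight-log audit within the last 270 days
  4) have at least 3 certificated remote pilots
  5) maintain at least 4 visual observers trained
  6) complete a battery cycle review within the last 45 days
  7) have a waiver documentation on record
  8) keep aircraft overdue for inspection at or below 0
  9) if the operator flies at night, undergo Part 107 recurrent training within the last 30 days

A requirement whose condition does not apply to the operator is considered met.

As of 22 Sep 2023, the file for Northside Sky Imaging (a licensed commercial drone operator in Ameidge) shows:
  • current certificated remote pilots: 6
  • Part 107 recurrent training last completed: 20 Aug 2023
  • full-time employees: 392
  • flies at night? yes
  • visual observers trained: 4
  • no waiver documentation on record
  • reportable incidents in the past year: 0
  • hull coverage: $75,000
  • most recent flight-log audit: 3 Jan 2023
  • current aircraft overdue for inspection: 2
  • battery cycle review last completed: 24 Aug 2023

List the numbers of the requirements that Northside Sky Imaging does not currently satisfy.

1. reportable incidents in the past year 0 ≤ 0 → met
2. hull coverage $75,000 ≥ $20,000 → met
3. flight-log audit 262 days ago vs limit 270 → met
4. certificated remote pilots 6 ≥ 3 → met
5. visual observers trained 4 ≥ 4 → met
6. battery cycle review 29 days ago vs limit 45 → met
7. waiver documentation absent → not met
8. aircraft overdue for inspection 2 > 0 → not met
9. condition 'flies at night' holds; Part 107 recurrent training 33 days ago vs limit 30 → not met
Not met: 7, 8, 9

7, 8, 9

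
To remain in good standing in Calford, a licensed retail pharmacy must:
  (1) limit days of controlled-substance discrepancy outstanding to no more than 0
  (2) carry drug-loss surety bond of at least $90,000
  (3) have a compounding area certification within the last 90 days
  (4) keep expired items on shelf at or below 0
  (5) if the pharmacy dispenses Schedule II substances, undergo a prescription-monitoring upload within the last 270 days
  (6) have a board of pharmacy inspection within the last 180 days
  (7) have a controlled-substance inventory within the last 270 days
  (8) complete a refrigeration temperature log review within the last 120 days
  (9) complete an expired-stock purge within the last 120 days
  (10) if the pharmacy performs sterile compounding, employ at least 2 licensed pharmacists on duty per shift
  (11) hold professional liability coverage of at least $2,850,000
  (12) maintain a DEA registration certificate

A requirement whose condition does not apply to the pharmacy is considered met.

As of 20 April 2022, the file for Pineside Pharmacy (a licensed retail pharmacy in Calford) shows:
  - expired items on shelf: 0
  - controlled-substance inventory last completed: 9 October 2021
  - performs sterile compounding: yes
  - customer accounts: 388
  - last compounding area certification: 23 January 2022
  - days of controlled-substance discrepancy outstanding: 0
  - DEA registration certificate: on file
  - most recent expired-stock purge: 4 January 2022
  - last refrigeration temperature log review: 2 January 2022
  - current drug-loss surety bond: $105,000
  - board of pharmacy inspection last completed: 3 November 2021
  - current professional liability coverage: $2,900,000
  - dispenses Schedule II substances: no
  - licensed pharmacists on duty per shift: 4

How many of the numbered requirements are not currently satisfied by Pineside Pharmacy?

1. days of controlled-substance discrepancy outstanding 0 ≤ 0 → met
2. drug-loss surety bond $105,000 ≥ $90,000 → met
3. compounding area certification 87 days ago vs limit 90 → met
4. expired items on shelf 0 ≤ 0 → met
5. condition 'dispenses Schedule II substances' does not hold → requirement n/a → met
6. board of pharmacy inspection 168 days ago vs limit 180 → met
7. controlled-substance inventory 193 days ago vs limit 270 → met
8. refrigeration temperature log review 108 days ago vs limit 120 → met
9. expired-stock purge 106 days ago vs limit 120 → met
10. condition 'performs sterile compounding' holds; licensed pharmacists on duty per shift 4 ≥ 2 → met
11. professional liability coverage $2,900,000 ≥ $2,850,000 → met
12. DEA registration certificate present → met
Not met: 0 of 12

0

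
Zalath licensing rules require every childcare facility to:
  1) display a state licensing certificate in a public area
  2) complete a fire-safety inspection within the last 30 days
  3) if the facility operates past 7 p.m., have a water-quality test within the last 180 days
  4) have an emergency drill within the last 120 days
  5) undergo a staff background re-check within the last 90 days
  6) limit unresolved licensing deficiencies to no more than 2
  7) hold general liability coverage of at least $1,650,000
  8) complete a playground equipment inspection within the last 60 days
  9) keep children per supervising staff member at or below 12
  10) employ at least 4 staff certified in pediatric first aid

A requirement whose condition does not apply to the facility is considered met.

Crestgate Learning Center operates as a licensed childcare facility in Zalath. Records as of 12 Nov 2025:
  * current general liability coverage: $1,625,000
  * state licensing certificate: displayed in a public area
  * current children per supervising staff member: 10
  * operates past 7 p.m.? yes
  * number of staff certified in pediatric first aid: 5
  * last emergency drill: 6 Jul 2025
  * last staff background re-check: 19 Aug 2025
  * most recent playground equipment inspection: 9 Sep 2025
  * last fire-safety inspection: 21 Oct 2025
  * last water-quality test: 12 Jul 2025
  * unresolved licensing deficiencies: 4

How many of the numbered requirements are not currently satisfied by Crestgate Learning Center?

4

1. state licensing certificate present → met
2. fire-safety inspection 22 days ago vs limit 30 → met
3. condition 'operates past 7 p.m.' holds; water-quality test 123 days ago vs limit 180 → met
4. emergency drill 129 days ago vs limit 120 → not met
5. staff background re-check 85 days ago vs limit 90 → met
6. unresolved licensing deficiencies 4 > 2 → not met
7. general liability coverage $1,625,000 < $1,650,000 → not met
8. playground equipment inspection 64 days ago vs limit 60 → not met
9. children per supervising staff member 10 ≤ 12 → met
10. staff certified in pediatric first aid 5 ≥ 4 → met
Not met: 4 of 10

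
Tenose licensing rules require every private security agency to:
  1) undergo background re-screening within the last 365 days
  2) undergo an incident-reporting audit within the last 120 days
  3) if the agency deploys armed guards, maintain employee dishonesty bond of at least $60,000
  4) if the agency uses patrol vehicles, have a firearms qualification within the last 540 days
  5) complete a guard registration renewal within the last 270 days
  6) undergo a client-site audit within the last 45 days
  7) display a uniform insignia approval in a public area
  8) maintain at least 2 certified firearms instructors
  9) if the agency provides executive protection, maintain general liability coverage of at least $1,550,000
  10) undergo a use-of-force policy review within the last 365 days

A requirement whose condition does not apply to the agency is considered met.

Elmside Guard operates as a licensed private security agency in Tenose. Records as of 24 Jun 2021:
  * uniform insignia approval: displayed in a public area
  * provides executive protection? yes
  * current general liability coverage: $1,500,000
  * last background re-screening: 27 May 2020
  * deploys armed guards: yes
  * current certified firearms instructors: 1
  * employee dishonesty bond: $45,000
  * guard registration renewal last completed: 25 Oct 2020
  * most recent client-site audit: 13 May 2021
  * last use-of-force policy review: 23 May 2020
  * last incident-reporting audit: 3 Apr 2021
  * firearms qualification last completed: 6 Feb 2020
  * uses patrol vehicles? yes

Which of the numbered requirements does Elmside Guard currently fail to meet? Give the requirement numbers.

1. background re-screening 393 days ago vs limit 365 → not met
2. incident-reporting audit 82 days ago vs limit 120 → met
3. condition 'deploys armed guards' holds; employee dishonesty bond $45,000 < $60,000 → not met
4. condition 'uses patrol vehicles' holds; firearms qualification 504 days ago vs limit 540 → met
5. guard registration renewal 242 days ago vs limit 270 → met
6. client-site audit 42 days ago vs limit 45 → met
7. uniform insignia approval present → met
8. certified firearms instructors 1 < 2 → not met
9. condition 'provides executive protection' holds; general liability coverage $1,500,000 < $1,550,000 → not met
10. use-of-force policy review 397 days ago vs limit 365 → not met
Not met: 1, 3, 8, 9, 10

1, 3, 8, 9, 10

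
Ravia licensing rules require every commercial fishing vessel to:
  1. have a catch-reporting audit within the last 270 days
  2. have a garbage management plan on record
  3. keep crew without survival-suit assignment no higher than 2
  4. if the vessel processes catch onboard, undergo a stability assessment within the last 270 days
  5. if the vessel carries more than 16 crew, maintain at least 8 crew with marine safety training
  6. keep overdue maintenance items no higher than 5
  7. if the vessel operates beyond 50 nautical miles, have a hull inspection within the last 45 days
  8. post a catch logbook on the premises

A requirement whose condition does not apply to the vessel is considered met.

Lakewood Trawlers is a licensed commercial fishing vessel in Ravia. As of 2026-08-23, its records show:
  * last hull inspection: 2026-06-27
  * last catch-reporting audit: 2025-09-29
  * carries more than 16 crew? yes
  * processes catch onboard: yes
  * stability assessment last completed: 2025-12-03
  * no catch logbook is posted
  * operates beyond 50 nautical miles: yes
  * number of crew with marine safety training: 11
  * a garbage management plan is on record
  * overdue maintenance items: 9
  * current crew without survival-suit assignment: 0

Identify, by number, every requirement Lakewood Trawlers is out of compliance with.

1. catch-reporting audit 328 days ago vs limit 270 → not met
2. garbage management plan present → met
3. crew without survival-suit assignment 0 ≤ 2 → met
4. condition 'processes catch onboard' holds; stability assessment 263 days ago vs limit 270 → met
5. condition 'carries more than 16 crew' holds; crew with marine safety training 11 ≥ 8 → met
6. overdue maintenance items 9 > 5 → not met
7. condition 'operates beyond 50 nautical miles' holds; hull inspection 57 days ago vs limit 45 → not met
8. catch logbook absent → not met
Not met: 1, 6, 7, 8

1, 6, 7, 8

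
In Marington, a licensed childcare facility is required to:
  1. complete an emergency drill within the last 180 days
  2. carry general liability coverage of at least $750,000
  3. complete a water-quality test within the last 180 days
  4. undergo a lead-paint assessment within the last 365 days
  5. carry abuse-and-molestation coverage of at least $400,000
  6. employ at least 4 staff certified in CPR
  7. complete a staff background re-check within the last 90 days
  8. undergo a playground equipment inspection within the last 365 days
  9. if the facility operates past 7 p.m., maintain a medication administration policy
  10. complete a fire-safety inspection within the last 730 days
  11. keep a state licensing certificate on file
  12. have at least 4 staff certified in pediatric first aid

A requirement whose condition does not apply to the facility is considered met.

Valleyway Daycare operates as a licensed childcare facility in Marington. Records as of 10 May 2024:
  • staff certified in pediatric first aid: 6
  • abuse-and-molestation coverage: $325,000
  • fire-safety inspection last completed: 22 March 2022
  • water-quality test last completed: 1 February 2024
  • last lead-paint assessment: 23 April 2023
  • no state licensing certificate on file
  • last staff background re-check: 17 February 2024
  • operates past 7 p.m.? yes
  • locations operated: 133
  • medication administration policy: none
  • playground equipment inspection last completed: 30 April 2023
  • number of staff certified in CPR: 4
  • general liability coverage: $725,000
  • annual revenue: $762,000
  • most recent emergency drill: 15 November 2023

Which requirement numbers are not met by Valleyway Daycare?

1. emergency drill 177 days ago vs limit 180 → met
2. general liability coverage $725,000 < $750,000 → not met
3. water-quality test 99 days ago vs limit 180 → met
4. lead-paint assessment 383 days ago vs limit 365 → not met
5. abuse-and-molestation coverage $325,000 < $400,000 → not met
6. staff certified in CPR 4 ≥ 4 → met
7. staff background re-check 83 days ago vs limit 90 → met
8. playground equipment inspection 376 days ago vs limit 365 → not met
9. condition 'operates past 7 p.m.' holds; medication administration policy absent → not met
10. fire-safety inspection 780 days ago vs limit 730 → not met
11. state licensing certificate absent → not met
12. staff certified in pediatric first aid 6 ≥ 4 → met
Not met: 2, 4, 5, 8, 9, 10, 11

2, 4, 5, 8, 9, 10, 11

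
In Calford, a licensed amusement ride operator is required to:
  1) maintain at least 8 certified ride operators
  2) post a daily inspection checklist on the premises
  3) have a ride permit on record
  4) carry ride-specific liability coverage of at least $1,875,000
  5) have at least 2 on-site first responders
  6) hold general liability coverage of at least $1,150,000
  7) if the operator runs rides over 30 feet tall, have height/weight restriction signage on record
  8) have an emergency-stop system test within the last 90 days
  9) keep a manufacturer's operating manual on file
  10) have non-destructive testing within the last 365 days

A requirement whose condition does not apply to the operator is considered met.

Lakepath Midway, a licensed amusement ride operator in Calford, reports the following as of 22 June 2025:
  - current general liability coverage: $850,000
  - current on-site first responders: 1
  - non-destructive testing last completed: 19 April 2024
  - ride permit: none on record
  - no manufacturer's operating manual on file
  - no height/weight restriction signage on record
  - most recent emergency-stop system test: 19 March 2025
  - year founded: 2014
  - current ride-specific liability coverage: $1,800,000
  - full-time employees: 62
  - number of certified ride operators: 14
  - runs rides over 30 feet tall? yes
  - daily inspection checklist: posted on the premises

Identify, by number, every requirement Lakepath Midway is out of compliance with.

3, 4, 5, 6, 7, 8, 9, 10

1. certified ride operators 14 ≥ 8 → met
2. daily inspection checklist present → met
3. ride permit absent → not met
4. ride-specific liability coverage $1,800,000 < $1,875,000 → not met
5. on-site first responders 1 < 2 → not met
6. general liability coverage $850,000 < $1,150,000 → not met
7. condition 'runs rides over 30 feet tall' holds; height/weight restriction signage absent → not met
8. emergency-stop system test 95 days ago vs limit 90 → not met
9. manufacturer's operating manual absent → not met
10. non-destructive testing 429 days ago vs limit 365 → not met
Not met: 3, 4, 5, 6, 7, 8, 9, 10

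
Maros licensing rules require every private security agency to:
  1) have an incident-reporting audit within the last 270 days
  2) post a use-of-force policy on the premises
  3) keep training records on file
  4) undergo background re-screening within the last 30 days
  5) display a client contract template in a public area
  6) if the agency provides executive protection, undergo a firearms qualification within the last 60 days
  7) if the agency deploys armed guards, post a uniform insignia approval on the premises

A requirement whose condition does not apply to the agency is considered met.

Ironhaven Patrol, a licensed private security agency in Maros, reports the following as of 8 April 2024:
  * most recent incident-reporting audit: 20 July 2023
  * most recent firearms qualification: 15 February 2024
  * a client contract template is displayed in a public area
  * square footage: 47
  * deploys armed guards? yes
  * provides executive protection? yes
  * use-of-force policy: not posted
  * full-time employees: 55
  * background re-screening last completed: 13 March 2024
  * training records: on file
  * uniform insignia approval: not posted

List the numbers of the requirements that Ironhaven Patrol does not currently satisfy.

2, 7

1. incident-reporting audit 263 days ago vs limit 270 → met
2. use-of-force policy absent → not met
3. training records present → met
4. background re-screening 26 days ago vs limit 30 → met
5. client contract template present → met
6. condition 'provides executive protection' holds; firearms qualification 53 days ago vs limit 60 → met
7. condition 'deploys armed guards' holds; uniform insignia approval absent → not met
Not met: 2, 7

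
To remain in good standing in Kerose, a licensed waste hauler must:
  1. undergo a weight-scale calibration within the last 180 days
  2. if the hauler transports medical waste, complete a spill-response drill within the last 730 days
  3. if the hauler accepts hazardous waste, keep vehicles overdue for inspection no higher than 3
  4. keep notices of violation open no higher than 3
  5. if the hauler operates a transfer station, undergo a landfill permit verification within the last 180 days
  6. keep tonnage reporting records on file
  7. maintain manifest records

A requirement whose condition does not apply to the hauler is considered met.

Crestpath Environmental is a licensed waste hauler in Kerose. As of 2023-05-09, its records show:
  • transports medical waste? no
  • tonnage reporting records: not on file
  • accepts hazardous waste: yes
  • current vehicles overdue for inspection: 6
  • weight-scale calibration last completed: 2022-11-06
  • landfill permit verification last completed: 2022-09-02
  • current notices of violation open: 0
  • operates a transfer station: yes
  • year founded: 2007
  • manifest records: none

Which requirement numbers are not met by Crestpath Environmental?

1. weight-scale calibration 184 days ago vs limit 180 → not met
2. condition 'transports medical waste' does not hold → requirement n/a → met
3. condition 'accepts hazardous waste' holds; vehicles overdue for inspection 6 > 3 → not met
4. notices of violation open 0 ≤ 3 → met
5. condition 'operates a transfer station' holds; landfill permit verification 249 days ago vs limit 180 → not met
6. tonnage reporting records absent → not met
7. manifest records absent → not met
Not met: 1, 3, 5, 6, 7

1, 3, 5, 6, 7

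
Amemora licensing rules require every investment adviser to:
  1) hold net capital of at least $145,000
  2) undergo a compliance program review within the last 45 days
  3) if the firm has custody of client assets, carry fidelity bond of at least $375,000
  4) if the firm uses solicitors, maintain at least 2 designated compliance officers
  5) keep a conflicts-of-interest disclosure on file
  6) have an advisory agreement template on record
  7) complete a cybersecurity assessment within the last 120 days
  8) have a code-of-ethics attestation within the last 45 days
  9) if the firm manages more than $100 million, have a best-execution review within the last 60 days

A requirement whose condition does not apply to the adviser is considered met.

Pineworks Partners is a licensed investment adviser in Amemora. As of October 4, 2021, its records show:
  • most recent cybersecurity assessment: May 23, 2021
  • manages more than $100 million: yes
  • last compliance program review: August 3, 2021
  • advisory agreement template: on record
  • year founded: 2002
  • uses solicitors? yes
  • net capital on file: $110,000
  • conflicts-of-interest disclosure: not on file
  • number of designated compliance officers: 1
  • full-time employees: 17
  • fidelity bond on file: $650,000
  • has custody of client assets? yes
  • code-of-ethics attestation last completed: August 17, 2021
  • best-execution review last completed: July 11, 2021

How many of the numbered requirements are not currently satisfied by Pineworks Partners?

7

1. net capital $110,000 < $145,000 → not met
2. compliance program review 62 days ago vs limit 45 → not met
3. condition 'has custody of client assets' holds; fidelity bond $650,000 ≥ $375,000 → met
4. condition 'uses solicitors' holds; designated compliance officers 1 < 2 → not met
5. conflicts-of-interest disclosure absent → not met
6. advisory agreement template present → met
7. cybersecurity assessment 134 days ago vs limit 120 → not met
8. code-of-ethics attestation 48 days ago vs limit 45 → not met
9. condition 'manages more than $100 million' holds; best-execution review 85 days ago vs limit 60 → not met
Not met: 7 of 9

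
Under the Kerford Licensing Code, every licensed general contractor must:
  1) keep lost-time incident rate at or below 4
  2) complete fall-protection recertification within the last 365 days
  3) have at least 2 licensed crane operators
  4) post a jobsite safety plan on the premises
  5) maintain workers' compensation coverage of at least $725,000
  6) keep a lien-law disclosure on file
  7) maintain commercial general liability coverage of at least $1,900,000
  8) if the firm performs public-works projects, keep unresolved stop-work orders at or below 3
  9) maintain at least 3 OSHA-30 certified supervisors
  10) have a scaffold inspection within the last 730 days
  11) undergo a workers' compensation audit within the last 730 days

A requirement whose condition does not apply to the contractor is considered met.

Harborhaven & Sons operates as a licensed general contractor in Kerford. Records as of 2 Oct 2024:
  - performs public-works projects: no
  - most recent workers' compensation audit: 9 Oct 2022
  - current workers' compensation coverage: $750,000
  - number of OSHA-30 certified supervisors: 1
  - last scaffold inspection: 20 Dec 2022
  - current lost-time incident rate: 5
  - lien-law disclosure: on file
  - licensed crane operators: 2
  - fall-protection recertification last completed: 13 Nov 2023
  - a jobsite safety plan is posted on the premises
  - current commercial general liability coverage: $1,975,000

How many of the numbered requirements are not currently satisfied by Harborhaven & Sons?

1. lost-time incident rate 5 > 4 → not met
2. fall-protection recertification 324 days ago vs limit 365 → met
3. licensed crane operators 2 ≥ 2 → met
4. jobsite safety plan present → met
5. workers' compensation coverage $750,000 ≥ $725,000 → met
6. lien-law disclosure present → met
7. commercial general liability coverage $1,975,000 ≥ $1,900,000 → met
8. condition 'performs public-works projects' does not hold → requirement n/a → met
9. OSHA-30 certified supervisors 1 < 3 → not met
10. scaffold inspection 652 days ago vs limit 730 → met
11. workers' compensation audit 724 days ago vs limit 730 → met
Not met: 2 of 11

2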